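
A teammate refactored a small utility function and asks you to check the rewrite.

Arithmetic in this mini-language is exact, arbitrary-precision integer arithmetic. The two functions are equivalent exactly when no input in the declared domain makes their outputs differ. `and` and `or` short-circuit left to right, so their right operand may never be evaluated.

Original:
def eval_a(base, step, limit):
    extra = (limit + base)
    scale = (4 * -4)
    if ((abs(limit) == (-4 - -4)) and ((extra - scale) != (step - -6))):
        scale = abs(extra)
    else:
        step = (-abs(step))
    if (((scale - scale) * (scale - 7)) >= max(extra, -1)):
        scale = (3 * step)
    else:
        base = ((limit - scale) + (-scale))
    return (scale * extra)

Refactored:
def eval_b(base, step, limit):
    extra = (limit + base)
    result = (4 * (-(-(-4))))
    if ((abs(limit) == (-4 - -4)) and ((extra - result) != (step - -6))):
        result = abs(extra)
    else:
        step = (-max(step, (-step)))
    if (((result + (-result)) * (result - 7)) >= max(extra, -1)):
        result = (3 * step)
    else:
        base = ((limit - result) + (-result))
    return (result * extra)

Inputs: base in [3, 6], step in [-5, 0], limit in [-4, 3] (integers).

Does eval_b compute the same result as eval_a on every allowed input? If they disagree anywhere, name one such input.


Equivalent — the differences include min/max/abs usage differs, plus local variable names differ, plus arithmetic usage differs, yet no declared input distinguishes the two.
As a probe, take base=5, step=0, limit=3: eval_a runs extra := 8 | scale := -16 | ((abs(limit) == (-4 - -4)) and ((extra - scale) != (step - -6))): false | step := 0 | (((scale - scale) * (scale - 7)) >= max(extra, -1)): false | base := 35 | result -128; eval_b runs extra := 8 | result := -16 | ((abs(limit) == (-4 - -4)) and ((extra - result) != (step - -6))): false | step := 0 | (((result + (-result)) * (result - 7)) >= max(extra, -1)): false | base := 35 | result -128; both end at -128.
Every one of the 192 inputs gives matching results.
verdict: equivalent


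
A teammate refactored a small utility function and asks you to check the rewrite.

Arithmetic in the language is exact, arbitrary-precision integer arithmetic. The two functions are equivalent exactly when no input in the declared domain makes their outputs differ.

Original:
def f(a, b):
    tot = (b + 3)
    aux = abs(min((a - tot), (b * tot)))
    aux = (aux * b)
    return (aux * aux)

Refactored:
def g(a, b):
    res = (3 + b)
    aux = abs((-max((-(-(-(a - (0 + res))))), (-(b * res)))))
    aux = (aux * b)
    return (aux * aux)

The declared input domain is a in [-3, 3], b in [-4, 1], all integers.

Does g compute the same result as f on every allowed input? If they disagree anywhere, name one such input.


Side by side, the visible changes include: min/max/abs usage differs, plus local variable names differ, plus arithmetic usage differs, plus constant usage differs.
Tracing a=3, b=-1: f: tot = 2; aux = 2; aux = -2; return 4 | g: res = 2; aux = 2; aux = -2; return 4 — matching result 4.
Checked all 42 inputs in the declared domain: the outputs agree on every one.
verdict: equivalent


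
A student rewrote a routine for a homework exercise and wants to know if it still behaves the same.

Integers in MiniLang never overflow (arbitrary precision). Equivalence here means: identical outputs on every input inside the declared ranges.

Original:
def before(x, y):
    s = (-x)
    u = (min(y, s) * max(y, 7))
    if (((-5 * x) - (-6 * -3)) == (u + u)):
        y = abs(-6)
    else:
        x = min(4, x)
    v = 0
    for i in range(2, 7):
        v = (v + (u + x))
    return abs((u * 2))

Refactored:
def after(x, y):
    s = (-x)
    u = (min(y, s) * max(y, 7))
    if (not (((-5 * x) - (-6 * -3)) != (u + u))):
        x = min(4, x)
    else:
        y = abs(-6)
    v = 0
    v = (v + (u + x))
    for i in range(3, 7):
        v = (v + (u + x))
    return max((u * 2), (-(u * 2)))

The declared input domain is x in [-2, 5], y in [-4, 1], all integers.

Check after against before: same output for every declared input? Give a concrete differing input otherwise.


Although `(((-5 * x) - (-6 * -3)) == (u + u))` became `(((-5 * x) - (-6 * -3)) != (u + u))`, no input in the stated domain can expose it.
One worked example (x=3, y=-2) — before: s = -3; u = -21; (((-5 * x) - (-6 * -3)) == (u + u)) -> false; x = 3; v = 0; [i=2]; v = -18; [i=3]; v = -36; [i=4]; v = -54; [i=5]; v = -72; [i=6]; v = -90; return 42; after: s = -3; u = -21; (not (((-5 * x) - (-6 * -3)) != (u + u))) -> false; y = 6; v = 0; v = -18; [i=3]; v = -36; [i=4]; v = -54; [i=5]; v = -72; [i=6]; v = -90; return 42; agreement on 42.
Sweeping the whole domain (48 inputs) finds no disagreement.
verdict: equivalent


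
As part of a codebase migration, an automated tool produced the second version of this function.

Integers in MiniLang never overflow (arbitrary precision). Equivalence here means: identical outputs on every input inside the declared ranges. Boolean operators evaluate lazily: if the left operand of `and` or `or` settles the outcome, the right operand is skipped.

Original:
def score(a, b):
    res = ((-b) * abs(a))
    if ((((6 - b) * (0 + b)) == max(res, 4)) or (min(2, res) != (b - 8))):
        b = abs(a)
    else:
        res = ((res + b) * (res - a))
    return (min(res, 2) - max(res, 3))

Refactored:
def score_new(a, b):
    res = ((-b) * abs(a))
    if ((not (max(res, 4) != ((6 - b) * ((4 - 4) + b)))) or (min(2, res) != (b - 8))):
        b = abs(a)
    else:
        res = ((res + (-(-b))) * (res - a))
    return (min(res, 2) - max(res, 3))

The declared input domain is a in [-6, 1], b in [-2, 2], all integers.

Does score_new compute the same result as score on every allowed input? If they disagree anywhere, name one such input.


The two versions differ — the changes include comparison usage differs, arithmetic usage differs, constant usage differs, boolean connective usage differs.
Spot check at a=-1, b=-1 — score: res = 1; ((((6 - b) * (0 + b)) == max(res, 4)) or (min(2, res) != (b - 8))) -> true; b = 1; return -2. score_new: res = 1; ((not (max(res, 4) != ((6 - b) * ((4 - 4) + b)))) or (min(2, res) != (b - 8))) -> true; b = 1; return -2. Both give -2.
Every one of the 40 inputs gives matching results.
verdict: equivalent


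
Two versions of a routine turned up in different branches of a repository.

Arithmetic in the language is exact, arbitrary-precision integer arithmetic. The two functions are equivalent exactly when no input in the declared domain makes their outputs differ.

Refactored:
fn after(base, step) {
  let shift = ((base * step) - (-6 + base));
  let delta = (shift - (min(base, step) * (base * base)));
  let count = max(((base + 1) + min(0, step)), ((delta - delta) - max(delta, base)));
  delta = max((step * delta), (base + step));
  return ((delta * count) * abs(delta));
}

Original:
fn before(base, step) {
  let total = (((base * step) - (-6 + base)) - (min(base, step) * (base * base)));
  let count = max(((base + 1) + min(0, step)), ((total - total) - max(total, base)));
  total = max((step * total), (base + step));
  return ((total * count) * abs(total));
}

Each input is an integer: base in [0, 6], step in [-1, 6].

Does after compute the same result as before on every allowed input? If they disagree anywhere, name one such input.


Reading the diff, among the changes: local variable names differ; and statement counts differ.
Spot check at base=6, step=6 — before: total=-180, then count=7, then total=12, then returns 1008. after: shift=36, then delta=-180, then count=7, then delta=12, then returns 1008. Both give 1008.
Across all 56 domain points the two functions coincide.
verdict: equivalent


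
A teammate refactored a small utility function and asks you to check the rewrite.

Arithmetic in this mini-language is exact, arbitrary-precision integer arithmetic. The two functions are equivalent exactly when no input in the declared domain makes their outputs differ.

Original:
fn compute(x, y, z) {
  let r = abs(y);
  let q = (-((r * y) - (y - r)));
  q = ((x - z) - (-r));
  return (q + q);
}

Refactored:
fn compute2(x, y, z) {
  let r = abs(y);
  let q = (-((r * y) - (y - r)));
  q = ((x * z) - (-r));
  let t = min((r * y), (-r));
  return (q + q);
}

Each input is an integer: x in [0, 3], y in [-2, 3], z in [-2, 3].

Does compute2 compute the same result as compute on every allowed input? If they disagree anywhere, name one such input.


Take x=0, y=-2, z=-2.
compute: r := 2 | q := 0 | q := 4 | result 8
compute2: r := 2 | q := 0 | q := 2 | t := -4 | result 4
8 against 4: the behavior changed.
verdict: not equivalent; witness: x=0, y=-2, z=-2


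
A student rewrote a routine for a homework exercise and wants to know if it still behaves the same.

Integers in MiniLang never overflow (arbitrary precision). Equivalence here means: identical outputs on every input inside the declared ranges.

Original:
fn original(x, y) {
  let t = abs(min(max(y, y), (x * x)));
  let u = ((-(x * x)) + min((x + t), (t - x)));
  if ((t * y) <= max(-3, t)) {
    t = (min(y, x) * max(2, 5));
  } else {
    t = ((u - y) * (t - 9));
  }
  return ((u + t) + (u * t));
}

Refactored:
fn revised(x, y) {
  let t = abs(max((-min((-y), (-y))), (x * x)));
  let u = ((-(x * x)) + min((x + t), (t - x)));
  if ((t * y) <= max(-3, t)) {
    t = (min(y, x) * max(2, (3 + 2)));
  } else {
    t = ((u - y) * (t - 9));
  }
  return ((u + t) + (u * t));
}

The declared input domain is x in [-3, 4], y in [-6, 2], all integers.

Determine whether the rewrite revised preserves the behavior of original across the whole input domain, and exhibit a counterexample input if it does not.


Take x=-3, y=-6.
original: t := 6 | u := -6 | ((t * y) <= max(-3, t)): true | t := -30 | result 144
revised: t := 9 | u := -3 | ((t * y) <= max(-3, t)): true | t := -30 | result 57
144 vs 57 — the two versions disagree here.
verdict: not equivalent; witness: x=-3, y=-6


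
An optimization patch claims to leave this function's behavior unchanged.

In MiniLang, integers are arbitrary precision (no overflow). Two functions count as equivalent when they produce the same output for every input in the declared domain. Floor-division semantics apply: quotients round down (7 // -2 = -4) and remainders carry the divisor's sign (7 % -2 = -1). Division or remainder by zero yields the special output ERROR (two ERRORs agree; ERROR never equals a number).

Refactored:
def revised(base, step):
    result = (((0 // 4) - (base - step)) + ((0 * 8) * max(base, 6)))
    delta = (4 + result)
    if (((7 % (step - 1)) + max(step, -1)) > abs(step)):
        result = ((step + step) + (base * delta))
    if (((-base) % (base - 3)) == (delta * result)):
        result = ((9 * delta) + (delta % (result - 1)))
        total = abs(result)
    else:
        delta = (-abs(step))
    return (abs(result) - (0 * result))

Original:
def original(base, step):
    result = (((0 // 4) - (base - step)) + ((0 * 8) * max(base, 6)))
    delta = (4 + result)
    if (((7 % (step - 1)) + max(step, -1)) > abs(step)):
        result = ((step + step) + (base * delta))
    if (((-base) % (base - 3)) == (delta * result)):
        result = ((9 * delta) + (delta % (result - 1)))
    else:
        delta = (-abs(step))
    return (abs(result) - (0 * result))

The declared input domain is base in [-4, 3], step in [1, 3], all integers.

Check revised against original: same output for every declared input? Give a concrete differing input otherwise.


This is a faithful refactor — statement counts differ; local variable names differ; min/max/abs usage differs, but the computed results match everywhere.
Spot check at base=0, step=3 — original: result = 3; delta = 7; (((7 % (step - 1)) + max(step, -1)) > abs(step)) -> true; result = 6; (((-base) % (base - 3)) == (delta * result)) -> false; delta = -3; return 6. revised: result = 3; delta = 7; (((7 % (step - 1)) + max(step, -1)) > abs(step)) -> true; result = 6; (((-base) % (base - 3)) == (delta * result)) -> false; delta = -3; return 6. Both give 6.
An exhaustive pass over the 24 declared inputs shows identical outputs.
verdict: equivalent


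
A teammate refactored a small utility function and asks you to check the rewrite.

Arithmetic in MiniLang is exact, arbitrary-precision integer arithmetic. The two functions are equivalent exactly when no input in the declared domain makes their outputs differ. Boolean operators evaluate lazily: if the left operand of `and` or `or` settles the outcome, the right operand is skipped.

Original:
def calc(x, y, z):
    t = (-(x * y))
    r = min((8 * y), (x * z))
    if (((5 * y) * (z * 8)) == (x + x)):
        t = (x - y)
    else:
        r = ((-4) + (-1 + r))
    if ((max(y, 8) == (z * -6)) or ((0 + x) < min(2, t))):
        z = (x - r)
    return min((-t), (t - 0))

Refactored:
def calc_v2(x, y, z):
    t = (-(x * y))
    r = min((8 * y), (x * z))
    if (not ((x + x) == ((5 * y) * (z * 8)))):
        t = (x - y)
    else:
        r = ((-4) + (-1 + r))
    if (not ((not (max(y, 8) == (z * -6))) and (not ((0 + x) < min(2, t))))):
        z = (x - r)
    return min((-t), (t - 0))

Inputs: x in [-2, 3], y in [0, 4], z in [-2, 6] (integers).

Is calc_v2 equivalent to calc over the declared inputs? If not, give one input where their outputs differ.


Not equivalent: x=-2, y=0, z=-2 separates them (0 vs -2).
calc: t := 0 | r := 0 | (((5 * y) * (z * 8)) == (x + x)): false | r := -5 | ((max(y, 8) == (z * -6)) or ((0 + x) < min(2, t))): true | z := 3 | result 0
calc_v2: t := 0 | r := 0 | (not ((x + x) == ((5 * y) * (z * 8)))): true | t := -2 | (not ((not (max(y, 8) == (z * -6))) and (not ((0 + x) < min(2, t))))): false | result -2
verdict: not equivalent; witness: x=-2, y=0, z=-2


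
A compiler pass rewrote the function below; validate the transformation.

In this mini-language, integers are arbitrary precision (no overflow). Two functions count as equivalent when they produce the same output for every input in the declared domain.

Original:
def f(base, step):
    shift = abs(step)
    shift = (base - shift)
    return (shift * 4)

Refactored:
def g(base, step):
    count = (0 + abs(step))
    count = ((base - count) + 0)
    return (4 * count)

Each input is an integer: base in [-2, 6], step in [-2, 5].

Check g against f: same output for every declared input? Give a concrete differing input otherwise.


Equivalent — the differences include local variable names differ; and constant usage differs; and arithmetic usage differs, yet no declared input distinguishes the two.
Tracing base=5, step=5: f: shift becomes 5; next shift becomes 0; next final value 0 | g: count becomes 5; next count becomes 0; next final value 0 — matching result 0.
Every one of the 72 inputs gives matching results.
verdict: equivalent


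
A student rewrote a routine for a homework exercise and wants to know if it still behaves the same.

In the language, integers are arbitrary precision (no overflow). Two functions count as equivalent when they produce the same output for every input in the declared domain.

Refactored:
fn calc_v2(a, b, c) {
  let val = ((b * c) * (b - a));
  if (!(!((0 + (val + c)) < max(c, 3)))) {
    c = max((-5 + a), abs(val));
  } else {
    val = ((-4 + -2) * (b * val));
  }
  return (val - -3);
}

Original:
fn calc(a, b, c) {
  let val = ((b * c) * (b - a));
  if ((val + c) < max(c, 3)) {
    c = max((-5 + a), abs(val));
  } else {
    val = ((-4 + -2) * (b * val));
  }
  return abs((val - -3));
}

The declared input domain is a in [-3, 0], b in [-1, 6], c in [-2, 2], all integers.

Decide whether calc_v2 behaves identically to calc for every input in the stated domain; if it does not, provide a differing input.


a=-3, b=-1, c=2 yields 1 from calc but -1 from calc_v2.
verdict: not equivalent; witness: a=-3, b=-1, c=2


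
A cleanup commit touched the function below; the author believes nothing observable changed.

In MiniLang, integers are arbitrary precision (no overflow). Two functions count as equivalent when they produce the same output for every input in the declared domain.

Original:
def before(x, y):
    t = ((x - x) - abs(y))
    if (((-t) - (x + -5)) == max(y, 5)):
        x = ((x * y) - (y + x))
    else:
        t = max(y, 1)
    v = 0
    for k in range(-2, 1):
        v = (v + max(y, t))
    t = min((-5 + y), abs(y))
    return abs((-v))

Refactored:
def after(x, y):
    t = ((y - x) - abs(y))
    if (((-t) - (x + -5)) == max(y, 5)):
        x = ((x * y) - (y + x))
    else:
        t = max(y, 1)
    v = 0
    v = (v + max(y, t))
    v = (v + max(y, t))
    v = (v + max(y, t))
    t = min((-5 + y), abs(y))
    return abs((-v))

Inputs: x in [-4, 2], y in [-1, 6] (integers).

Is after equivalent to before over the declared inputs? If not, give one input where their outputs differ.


Not equivalent: x=-4, y=0 separates them (3 vs 12).
before: t=0, then (((-t) - (x + -5)) == max(y, 5)) is false, then t=1, then v=0, then (k=-2), then v=1, then (k=-1), then v=2, then (k=0), then v=3, then t=-5, then returns 3
after: t=4, then (((-t) - (x + -5)) == max(y, 5)) is true, then x=4, then v=0, then v=4, then v=8, then v=12, then t=-5, then returns 12
verdict: not equivalent; witness: x=-4, y=0


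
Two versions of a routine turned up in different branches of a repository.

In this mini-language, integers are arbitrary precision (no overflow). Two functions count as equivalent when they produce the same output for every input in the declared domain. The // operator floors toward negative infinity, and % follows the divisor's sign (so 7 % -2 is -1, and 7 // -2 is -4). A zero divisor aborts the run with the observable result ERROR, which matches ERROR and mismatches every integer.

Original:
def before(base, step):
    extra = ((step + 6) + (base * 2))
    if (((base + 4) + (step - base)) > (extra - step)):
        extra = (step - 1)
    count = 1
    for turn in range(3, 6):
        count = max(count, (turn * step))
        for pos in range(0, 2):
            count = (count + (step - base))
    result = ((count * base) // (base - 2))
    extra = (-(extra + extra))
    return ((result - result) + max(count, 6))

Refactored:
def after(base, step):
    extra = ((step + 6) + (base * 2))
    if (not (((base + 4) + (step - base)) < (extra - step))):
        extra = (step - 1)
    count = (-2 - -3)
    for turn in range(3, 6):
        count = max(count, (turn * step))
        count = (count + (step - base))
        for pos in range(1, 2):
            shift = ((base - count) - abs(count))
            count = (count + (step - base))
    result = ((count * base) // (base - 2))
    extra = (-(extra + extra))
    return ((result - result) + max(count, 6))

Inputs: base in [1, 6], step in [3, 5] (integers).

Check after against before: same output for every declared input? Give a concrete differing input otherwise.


Whatever the rewrite altered, no input in the stated domain can expose a difference.
Tracing base=4, step=3: before: extra becomes 17; next (((base + 4) + (step - base)) > (extra - step)) evaluates to false; next count becomes 1; next at turn=3:; next count becomes 9; next at pos=0:; next count becomes 8; next at pos=1:; next count becomes 7; next at turn=4:; next count becomes 12; next at pos=0:; next count becomes 11; next at pos=1:; next count becomes 10; next at turn=5:; next count becomes 15; next at pos=0:; next count becomes 14; next at pos=1:; next count becomes 13; next result becomes 26; next extra becomes -34; next final value 13 | after: extra becomes 17; next (not (((base + 4) + (step - base)) < (extra - step))) evaluates to false; next count becomes 1; next at turn=3:; next count becomes 9; next count becomes 8; next at pos=1:; next shift becomes -12; next count becomes 7; next at turn=4:; next count becomes 12; next count becomes 11; next at pos=1:; next shift becomes -18; next count becomes 10; next at turn=5:; next count becomes 15; next count becomes 14; next at pos=1:; next shift becomes -24; next count becomes 13; next result becomes 26; next extra becomes -34; next final value 13 — matching result 13.
Checked all 18 inputs in the declared domain: the outputs agree on every one.
verdict: equivalent


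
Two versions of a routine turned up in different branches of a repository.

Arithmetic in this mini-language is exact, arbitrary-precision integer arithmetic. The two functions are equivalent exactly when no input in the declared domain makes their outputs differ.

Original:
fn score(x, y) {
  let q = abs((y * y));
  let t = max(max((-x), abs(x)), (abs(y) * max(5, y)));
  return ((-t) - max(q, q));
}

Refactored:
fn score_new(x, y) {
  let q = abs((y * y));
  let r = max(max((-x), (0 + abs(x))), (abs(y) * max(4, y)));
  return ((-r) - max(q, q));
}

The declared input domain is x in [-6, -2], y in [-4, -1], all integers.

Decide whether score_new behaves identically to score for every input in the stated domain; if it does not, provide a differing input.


Not equivalent: x=-6, y=-4 separates them (-36 vs -32).
score: q=16, then t=20, then returns -36
score_new: q=16, then r=16, then returns -32
verdict: not equivalent; witness: x=-6, y=-4


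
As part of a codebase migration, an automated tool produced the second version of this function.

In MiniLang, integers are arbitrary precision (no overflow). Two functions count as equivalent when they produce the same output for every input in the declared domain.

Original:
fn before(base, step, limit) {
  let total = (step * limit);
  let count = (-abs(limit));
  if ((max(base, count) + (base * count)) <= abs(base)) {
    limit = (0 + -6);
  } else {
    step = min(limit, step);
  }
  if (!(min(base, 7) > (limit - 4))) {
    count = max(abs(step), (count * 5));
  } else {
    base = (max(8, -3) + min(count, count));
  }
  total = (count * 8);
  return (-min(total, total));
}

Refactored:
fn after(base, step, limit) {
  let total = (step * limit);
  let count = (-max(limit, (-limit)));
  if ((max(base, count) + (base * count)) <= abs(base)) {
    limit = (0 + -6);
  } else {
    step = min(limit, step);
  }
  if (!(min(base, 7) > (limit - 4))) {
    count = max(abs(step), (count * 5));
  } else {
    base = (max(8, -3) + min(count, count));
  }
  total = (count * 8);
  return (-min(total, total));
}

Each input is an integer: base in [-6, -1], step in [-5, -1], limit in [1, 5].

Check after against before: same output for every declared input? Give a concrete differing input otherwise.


Changes here: min/max/abs usage differs; the full 150-point sweep finds no disagreement.
verdict: equivalent


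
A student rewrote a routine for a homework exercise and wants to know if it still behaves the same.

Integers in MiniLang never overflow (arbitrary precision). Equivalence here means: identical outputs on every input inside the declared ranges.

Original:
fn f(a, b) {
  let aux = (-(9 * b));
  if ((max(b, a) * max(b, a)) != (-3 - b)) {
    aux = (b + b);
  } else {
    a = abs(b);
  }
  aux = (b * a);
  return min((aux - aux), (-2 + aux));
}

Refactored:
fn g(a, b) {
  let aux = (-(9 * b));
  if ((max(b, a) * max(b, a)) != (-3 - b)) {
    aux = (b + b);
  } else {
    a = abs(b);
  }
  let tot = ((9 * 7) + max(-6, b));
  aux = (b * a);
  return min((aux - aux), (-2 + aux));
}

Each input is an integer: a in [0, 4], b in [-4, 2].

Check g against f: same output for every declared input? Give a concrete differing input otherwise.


Behavior is preserved: although min/max/abs usage differs; and arithmetic usage differs; and constant usage differs; and local variable names differ; and statement counts differ, the outputs never diverge.
Spot check at a=2, b=0 — f: aux=0, then ((max(b, a) * max(b, a)) != (-3 - b)) is true, then aux=0, then aux=0, then returns -2. g: aux=0, then ((max(b, a) * max(b, a)) != (-3 - b)) is true, then aux=0, then tot=63, then aux=0, then returns -2. Both give -2.
Checked all 35 inputs in the declared domain: the outputs agree on every one.
verdict: equivalent


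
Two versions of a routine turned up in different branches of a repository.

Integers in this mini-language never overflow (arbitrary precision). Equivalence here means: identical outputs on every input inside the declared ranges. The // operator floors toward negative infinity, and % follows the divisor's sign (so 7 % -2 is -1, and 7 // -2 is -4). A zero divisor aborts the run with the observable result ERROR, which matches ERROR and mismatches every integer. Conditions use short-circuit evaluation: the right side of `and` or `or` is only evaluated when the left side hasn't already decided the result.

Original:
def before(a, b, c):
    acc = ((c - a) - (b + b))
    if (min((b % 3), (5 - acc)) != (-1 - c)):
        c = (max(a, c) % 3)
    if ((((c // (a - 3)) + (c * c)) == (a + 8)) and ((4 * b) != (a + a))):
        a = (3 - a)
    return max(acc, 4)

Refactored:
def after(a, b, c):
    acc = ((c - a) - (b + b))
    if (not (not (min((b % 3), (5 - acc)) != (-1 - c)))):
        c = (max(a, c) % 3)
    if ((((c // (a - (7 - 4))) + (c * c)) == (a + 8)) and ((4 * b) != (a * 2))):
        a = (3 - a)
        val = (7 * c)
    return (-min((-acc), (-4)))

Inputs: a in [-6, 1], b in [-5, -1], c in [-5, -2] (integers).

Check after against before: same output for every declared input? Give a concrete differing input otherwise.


Reading the diff, among the changes: boolean connective usage differs; and local variable names differ; and arithmetic usage differs; and constant usage differs; and statement counts differ; and min/max/abs usage differs.
Spot check at a=-2, b=-1, c=-4 — before: acc=0, then (min((b % 3), (5 - acc)) != (-1 - c)) is true, then c=1, then ((((c // (a - 3)) + (c * c)) == (a + 8)) and ((4 * b) != (a + a))) is false, then returns 4. after: acc=0, then (not (not (min((b % 3), (5 - acc)) != (-1 - c)))) is true, then c=1, then ((((c // (a - (7 - 4))) + (c * c)) == (a + 8)) and ((4 * b) != (a * 2))) is false, then returns 4. Both give 4.
Every one of the 160 inputs gives matching results.
verdict: equivalent


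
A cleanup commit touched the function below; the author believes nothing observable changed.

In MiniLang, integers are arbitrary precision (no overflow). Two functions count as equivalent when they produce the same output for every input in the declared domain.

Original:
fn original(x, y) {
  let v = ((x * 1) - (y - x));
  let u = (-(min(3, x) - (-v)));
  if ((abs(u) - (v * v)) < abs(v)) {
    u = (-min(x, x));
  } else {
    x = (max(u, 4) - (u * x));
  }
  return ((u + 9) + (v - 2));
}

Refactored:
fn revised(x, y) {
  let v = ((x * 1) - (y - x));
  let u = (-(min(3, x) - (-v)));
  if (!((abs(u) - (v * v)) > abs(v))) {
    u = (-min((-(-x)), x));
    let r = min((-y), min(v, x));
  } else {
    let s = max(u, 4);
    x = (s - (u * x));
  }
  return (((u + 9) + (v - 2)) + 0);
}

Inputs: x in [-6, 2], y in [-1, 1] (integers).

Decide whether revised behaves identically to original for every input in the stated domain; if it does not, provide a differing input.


Evaluate both at x=-1, y=-1.
original: v=-1, then u=2, then ((abs(u) - (v * v)) < abs(v)) is false, then x=6, then returns 8
revised: v=-1, then u=2, then (!((abs(u) - (v * v)) > abs(v))) is true, then u=1, then r=-1, then returns 7
8 and 7 differ, so these are not the same function on this domain.
verdict: not equivalent; witness: x=-1, y=-1


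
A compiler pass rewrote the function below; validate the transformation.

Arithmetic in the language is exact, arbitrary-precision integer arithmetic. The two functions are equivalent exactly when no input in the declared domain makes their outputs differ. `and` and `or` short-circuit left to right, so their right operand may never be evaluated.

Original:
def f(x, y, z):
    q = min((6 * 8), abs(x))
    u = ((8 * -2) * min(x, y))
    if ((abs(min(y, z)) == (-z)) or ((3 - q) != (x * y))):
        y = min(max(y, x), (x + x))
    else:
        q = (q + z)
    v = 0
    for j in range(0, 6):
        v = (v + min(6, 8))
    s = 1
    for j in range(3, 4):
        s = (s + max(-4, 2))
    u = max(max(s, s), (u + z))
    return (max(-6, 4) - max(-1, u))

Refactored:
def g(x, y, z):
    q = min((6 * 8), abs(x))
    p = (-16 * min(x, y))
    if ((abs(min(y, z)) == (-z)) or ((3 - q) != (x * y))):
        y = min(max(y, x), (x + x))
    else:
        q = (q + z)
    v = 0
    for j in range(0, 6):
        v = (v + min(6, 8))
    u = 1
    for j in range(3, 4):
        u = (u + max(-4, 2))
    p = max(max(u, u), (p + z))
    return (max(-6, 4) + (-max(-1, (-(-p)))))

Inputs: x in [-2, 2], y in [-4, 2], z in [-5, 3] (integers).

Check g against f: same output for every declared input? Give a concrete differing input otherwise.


Equivalent — the differences include local variable names differ; and constant usage differs; and arithmetic usage differs, yet no declared input distinguishes the two.
Tracing x=-2, y=-3, z=-1: f: q=2, then u=48, then ((abs(min(y, z)) == (-z)) or ((3 - q) != (x * y))) is true, then y=-4, then v=0, then (j=0), then v=6, then (j=1), then v=12, then (j=2), then v=18, then (j=3), then v=24, then (j=4), then v=30, then (j=5), then v=36, then s=1, then (j=3), then s=3, then u=47, then returns -43 | g: q=2, then p=48, then ((abs(min(y, z)) == (-z)) or ((3 - q) != (x * y))) is true, then y=-4, then v=0, then (j=0), then v=6, then (j=1), then v=12, then (j=2), then v=18, then (j=3), then v=24, then (j=4), then v=30, then (j=5), then v=36, then u=1, then (j=3), then u=3, then p=47, then returns -43 — matching result -43.
Checked all 315 inputs in the declared domain: the outputs agree on every one.
verdict: equivalent


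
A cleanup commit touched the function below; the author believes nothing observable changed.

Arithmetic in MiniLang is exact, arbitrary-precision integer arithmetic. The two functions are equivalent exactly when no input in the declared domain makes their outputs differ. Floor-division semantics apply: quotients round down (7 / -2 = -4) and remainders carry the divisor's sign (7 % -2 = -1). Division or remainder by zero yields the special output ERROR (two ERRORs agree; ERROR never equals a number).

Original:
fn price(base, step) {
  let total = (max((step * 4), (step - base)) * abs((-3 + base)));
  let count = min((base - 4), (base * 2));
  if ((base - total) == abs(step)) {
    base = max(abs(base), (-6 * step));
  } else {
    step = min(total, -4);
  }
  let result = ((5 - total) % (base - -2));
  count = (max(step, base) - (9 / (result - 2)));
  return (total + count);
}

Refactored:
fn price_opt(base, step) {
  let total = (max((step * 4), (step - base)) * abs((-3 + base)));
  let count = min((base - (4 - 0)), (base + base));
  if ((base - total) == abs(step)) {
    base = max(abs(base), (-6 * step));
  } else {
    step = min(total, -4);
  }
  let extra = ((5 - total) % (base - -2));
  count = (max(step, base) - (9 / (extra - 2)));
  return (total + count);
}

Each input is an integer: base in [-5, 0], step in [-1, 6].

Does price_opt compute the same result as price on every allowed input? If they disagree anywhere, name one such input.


The two versions differ — the changes include constant usage differs; and arithmetic usage differs; and local variable names differ.
Spot check at base=-4, step=0 — price: total := 28 | count := -8 | ((base - total) == abs(step)): false | step := -4 | result := -1 | count := -1 | result 27. price_opt: total := 28 | count := -8 | ((base - total) == abs(step)): false | step := -4 | extra := -1 | count := -1 | result 27. Both give 27.
Sweeping the whole domain (48 inputs) finds no disagreement.
verdict: equivalent


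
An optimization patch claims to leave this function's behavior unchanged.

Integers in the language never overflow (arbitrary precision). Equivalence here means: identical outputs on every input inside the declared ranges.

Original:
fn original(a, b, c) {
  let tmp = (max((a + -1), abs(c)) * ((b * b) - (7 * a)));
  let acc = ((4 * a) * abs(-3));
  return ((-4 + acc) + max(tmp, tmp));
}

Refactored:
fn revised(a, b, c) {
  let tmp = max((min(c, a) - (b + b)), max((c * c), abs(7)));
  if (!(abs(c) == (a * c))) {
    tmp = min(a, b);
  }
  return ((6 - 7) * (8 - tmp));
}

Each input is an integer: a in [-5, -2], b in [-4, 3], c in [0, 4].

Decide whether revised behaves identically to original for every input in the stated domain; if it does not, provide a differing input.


Try a=-5, b=-4, c=0.
original: tmp = 0; acc = -60; return -64
revised: tmp = 7; (!(abs(c) == (a * c))) -> false; return -1
-64 and -1 differ, so these are not the same function on this domain.
verdict: not equivalent; witness: a=-5, b=-4, c=0


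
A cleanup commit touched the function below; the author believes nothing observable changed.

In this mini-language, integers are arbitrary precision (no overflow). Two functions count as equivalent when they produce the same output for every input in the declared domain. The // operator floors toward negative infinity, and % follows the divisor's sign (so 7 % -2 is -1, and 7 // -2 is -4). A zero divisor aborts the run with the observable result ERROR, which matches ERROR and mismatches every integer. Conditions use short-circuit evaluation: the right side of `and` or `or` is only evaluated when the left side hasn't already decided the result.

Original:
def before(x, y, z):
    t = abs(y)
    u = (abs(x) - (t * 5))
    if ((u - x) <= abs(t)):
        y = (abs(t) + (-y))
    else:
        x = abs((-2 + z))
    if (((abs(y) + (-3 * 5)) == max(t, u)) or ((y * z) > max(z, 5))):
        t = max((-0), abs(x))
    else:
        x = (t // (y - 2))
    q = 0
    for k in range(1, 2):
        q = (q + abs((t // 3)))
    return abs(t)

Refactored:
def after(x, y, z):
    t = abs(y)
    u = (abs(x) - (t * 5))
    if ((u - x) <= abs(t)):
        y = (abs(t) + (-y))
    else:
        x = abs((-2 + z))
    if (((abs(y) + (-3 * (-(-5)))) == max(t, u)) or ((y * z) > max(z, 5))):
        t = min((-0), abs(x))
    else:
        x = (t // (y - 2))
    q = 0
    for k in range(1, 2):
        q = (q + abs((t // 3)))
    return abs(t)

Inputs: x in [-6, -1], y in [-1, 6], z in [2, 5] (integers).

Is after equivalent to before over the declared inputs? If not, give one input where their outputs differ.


On input x=-3, y=-1, z=3, before returns 3 while after returns 0.
verdict: not equivalent; witness: x=-3, y=-1, z=3


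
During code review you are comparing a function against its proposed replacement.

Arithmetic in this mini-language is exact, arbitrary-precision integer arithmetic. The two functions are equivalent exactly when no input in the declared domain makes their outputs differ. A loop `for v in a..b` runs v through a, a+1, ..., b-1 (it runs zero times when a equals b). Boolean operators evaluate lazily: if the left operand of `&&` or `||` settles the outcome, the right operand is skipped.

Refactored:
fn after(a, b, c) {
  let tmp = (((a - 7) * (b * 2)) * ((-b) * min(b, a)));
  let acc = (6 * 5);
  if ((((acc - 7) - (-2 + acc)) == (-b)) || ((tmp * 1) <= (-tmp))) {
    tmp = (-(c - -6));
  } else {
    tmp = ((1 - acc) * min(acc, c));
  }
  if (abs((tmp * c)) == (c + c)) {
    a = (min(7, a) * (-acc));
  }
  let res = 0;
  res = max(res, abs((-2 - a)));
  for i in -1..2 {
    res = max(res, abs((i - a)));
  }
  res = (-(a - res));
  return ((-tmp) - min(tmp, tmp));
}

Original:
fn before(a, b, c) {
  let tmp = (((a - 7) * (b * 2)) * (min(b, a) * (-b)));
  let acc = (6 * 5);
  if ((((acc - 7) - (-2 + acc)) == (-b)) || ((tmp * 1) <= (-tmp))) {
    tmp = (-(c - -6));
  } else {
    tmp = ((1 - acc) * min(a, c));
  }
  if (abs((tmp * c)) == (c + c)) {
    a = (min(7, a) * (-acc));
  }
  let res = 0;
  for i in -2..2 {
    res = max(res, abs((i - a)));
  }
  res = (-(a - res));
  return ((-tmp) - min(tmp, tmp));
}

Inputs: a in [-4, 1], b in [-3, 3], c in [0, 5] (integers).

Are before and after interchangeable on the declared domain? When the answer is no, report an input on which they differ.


Run the pair on a=1, b=1, c=2.
before: tmp = 12; acc = 30; ((((acc - 7) - (-2 + acc)) == (-b)) || ((tmp * 1) <= (-tmp))) -> false; tmp = -29; (abs((tmp * c)) == (c + c)) -> false; res = 0; [i=-2]; res = 3; [i=-1]; res = 3; [i=0]; res = 3; [i=1]; res = 3; res = 2; return 58
after: tmp = 12; acc = 30; ((((acc - 7) - (-2 + acc)) == (-b)) || ((tmp * 1) <= (-tmp))) -> false; tmp = -58; (abs((tmp * c)) == (c + c)) -> false; res = 0; res = 3; [i=-1]; res = 3; [i=0]; res = 3; [i=1]; res = 3; res = 2; return 116
58 and 116 differ, so these are not the same function on this domain.
verdict: not equivalent; witness: a=1, b=1, c=2


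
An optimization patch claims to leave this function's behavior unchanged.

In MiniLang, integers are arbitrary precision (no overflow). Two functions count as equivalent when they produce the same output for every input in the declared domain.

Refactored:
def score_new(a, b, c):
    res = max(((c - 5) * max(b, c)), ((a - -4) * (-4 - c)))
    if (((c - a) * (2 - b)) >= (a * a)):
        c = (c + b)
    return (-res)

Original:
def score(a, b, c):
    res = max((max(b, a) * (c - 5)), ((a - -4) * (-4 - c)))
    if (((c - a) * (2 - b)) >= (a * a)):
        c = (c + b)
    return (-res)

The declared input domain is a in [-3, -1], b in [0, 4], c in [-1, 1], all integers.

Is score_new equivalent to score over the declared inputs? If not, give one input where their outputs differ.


Evaluate both at a=-3, b=0, c=1.
score: res=0, then (((c - a) * (2 - b)) >= (a * a)) is false, then returns 0
score_new: res=-4, then (((c - a) * (2 - b)) >= (a * a)) is false, then returns 4
0 vs 4 — the two versions disagree here.
verdict: not equivalent; witness: a=-3, b=0, c=1


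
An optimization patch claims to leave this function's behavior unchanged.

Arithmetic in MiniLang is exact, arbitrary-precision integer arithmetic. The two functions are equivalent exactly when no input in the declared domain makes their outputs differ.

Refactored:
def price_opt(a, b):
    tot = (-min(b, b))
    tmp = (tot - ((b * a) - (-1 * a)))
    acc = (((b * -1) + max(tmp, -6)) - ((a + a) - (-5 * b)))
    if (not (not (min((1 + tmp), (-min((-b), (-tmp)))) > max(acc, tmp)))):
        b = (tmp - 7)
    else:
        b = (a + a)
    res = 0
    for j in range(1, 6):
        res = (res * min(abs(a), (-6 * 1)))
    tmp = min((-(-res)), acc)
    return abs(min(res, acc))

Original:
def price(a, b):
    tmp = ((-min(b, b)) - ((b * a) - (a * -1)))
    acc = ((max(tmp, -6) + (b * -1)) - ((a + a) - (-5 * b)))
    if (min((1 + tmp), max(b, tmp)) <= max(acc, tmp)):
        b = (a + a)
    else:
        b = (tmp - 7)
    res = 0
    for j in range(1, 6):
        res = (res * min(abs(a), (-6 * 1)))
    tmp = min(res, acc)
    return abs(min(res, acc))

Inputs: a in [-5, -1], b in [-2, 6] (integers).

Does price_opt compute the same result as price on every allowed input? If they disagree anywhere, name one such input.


Equivalent — the differences include boolean connective usage differs; and statement counts differ; and min/max/abs usage differs; and comparison usage differs; and local variable names differ, yet no declared input distinguishes the two.
Tracing a=-1, b=3: price: tmp becomes 1; next acc becomes -15; next (min((1 + tmp), max(b, tmp)) <= max(acc, tmp)) evaluates to false; next b becomes -6; next res becomes 0; next at j=1:; next res becomes 0; next at j=2:; next res becomes 0; next at j=3:; next res becomes 0; next at j=4:; next res becomes 0; next at j=5:; next res becomes 0; next tmp becomes -15; next final value 15 | price_opt: tot becomes -3; next tmp becomes 1; next acc becomes -15; next (not (not (min((1 + tmp), (-min((-b), (-tmp)))) > max(acc, tmp)))) evaluates to true; next b becomes -6; next res becomes 0; next at j=1:; next res becomes 0; next at j=2:; next res becomes 0; next at j=3:; next res becomes 0; next at j=4:; next res becomes 0; next at j=5:; next res becomes 0; next tmp becomes -15; next final value 15 — matching result 15.
Across all 45 domain points the two functions coincide.
verdict: equivalent


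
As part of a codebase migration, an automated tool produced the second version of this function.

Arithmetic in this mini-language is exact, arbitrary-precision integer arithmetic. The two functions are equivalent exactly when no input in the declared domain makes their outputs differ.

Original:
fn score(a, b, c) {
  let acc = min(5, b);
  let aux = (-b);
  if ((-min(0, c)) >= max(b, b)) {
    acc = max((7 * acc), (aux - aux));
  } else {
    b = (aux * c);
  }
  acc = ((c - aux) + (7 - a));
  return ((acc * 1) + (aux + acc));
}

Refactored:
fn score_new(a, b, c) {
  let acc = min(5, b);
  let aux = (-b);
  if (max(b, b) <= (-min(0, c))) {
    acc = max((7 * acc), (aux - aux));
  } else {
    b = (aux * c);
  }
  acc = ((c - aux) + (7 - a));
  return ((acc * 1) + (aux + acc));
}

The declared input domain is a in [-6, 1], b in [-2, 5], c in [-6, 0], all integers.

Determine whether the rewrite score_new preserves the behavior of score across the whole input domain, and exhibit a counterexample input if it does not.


Behavior is preserved: although comparison usage differs, the outputs never diverge.
One worked example (a=0, b=2, c=-1) — score: acc=2, then aux=-2, then ((-min(0, c)) >= max(b, b)) is false, then b=2, then acc=8, then returns 14; score_new: acc=2, then aux=-2, then (max(b, b) <= (-min(0, c))) is false, then b=2, then acc=8, then returns 14; agreement on 14.
An exhaustive pass over the 448 declared inputs shows identical outputs.
verdict: equivalent
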